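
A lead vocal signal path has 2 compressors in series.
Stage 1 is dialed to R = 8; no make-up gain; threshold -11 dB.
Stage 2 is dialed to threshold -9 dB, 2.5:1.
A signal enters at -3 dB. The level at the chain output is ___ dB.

-10 dB

Stage 1: overshoot 8 dB → 8/8 = 1 dB → -10 dB.
Stage 2: -10 dB is at or below the -9 dB threshold — no compression; output -10 dB.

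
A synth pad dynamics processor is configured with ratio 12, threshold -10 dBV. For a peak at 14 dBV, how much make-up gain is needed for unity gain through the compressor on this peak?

22 dB

Without make-up, output = threshold + overshoot/12 = -10 + 2 = -8 dBV.
Gap to target: 22 dB.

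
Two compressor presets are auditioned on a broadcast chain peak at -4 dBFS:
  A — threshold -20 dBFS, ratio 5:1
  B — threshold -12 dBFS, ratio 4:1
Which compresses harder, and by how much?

A, by 6.8 dB

A: 16 dB over, compressed to 3.2 dB over, so 12.8 dB of GR.
B: 8 dB over, compressed to 2 dB over, so 6 dB of GR.
Difference: 6.8 dB in favour of A.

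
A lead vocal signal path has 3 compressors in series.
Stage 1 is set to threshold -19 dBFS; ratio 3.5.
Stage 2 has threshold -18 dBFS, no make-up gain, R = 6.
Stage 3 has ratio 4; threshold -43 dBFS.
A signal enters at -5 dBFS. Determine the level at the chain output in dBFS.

Stage 1: -5 dBFS is 14 dB over -19 dBFS; at 3.5:1 that becomes 4 dB over, giving -15 dBFS.
Stage 2: 3 dB above -18 dBFS, reduced 6:1 to 0.5 dB above → -17.5 dBFS.
Stage 3: overshoot 25.5 dB → 25.5/4 = 6.375 dB → -36.625 dBFS.

-36.625 dBFS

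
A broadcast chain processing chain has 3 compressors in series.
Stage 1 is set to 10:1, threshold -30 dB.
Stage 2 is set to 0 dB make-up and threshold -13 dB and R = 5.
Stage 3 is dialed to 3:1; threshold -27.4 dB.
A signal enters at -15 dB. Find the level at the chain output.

-28.5 dB

Stage 1: 15 dB above -30 dB, reduced 10:1 to 1.5 dB above → -28.5 dB.
Stage 2: -28.5 dB ≤ -13 dB, so stage 2 doesn't engage; output -28.5 dB.
Stage 3: -28.5 dB is at or below the -27.4 dB threshold — no compression; output -28.5 dB.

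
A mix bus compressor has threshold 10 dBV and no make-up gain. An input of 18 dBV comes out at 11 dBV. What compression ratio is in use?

Input overshoot = 18 − 10 = 8 dB; output overshoot = 11 − 10 = 1 dB.
Ratio = 8 / 1 = 8.

8:1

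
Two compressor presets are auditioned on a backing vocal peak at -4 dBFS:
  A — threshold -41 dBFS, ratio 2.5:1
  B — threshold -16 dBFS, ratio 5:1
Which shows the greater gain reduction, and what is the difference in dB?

A, by 12.6 dB

A: overshoot 37 dB → output overshoot 14.8 dB → GR 22.2 dB.
B: overshoot 12 dB → output overshoot 2.4 dB → GR 9.6 dB.
A reduces 12.6 dB more.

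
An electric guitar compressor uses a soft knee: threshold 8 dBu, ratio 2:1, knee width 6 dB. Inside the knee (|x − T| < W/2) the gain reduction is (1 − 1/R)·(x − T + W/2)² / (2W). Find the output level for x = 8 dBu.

7.625 dBu

x − T + W/2 = 8 − 8 + 3 = 3.
GR = (1 − 1/2) × 3² / 12 = 0.5 × 9 / 12 = 0.375 dB.
Output = 8 − 0.375 = 7.625 dBu.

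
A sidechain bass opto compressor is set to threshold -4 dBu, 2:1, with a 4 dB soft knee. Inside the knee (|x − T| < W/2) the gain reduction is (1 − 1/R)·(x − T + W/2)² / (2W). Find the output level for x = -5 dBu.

x − T + W/2 = -5 − (-4) + 2 = 1.
GR = (1 − 1/2) × 1² / 8 = 0.5 × 1 / 8 = 0.0625 dB.
Output = -5 − 0.0625 = -5.0625 dBu.

-5.0625 dBu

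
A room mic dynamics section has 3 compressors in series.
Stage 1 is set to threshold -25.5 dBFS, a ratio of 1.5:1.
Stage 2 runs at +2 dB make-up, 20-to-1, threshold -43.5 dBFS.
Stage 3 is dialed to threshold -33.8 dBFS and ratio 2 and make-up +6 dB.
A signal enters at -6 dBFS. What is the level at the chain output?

-33.95 dBFS

Stage 1: 19.5 dB above -25.5 dBFS, reduced 1.5:1 to 13 dB above → -12.5 dBFS.
Stage 2: overshoot 31 dB → 31/20 = 1.55 dB → -41.95 dBFS; +2 dB make-up → -39.95 dBFS.
Stage 3: -39.95 dBFS is at or below the -33.8 dBFS threshold — no compression; make-up brings it to -33.95 dBFS.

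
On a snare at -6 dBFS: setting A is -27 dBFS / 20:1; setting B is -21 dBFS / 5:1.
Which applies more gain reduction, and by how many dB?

A, by 7.95 dB

A: overshoot 21 dB → output overshoot 1.05 dB → GR 19.95 dB.
B: overshoot 15 dB → output overshoot 3 dB → GR 12 dB.
Difference: 7.95 dB in favour of A.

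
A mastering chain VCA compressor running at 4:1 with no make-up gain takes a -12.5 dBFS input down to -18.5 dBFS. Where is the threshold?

-20.5 dBFS

Let T be the threshold. Output overshoot = (input overshoot)/R, so -18.5 − T = (-12.5 − T)/4.
4·(-18.5 − T) = -12.5 − T → 3·T = -74 − (-12.5) = -61.5.
T = -61.5/3 = -20.5 dBFS.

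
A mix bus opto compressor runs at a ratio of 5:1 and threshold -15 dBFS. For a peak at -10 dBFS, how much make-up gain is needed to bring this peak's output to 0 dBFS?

The peak compresses to -15 + 5/5 = -14 dBFS.
To reach 0 dBFS requires 0 − (-14) = 14 dB of make-up.

14 dB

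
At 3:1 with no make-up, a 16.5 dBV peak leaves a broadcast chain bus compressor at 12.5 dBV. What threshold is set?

Gain reduction = 16.5 − 12.5 = 4 dB; output overshoot = GR / (R − 1) = 4 / 2 = 2 dB.
Threshold = output − output overshoot = 12.5 − 2 = 10.5 dBV.

10.5 dBV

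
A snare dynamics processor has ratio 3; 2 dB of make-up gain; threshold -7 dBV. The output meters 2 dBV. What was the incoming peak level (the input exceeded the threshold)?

14 dBV

Before make-up, the level was 2 − 2 = 0 dBV.
The compressed level sits 0 − (-7) = 7 dB over threshold.
Before 3:1 compression the overshoot was 7 × 3 = 21 dB, so input = -7 + 21 = 14 dBV.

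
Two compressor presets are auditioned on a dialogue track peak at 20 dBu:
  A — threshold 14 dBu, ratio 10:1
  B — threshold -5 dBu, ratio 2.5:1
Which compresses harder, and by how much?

B, by 9.6 dB

A: 6 dB over, compressed to 0.6 dB over, so 5.4 dB of GR.
B: 25 dB over, compressed to 10 dB over, so 15 dB of GR.
B applies 9.6 dB more gain reduction.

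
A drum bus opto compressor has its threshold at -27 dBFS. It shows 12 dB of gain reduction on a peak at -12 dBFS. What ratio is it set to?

Input overshoot = -12 − (-27) = 15 dB.
Output overshoot = 15 − 12 = 3 dB.
Ratio = input overshoot / output overshoot = 15 / 3 = 5.

5:1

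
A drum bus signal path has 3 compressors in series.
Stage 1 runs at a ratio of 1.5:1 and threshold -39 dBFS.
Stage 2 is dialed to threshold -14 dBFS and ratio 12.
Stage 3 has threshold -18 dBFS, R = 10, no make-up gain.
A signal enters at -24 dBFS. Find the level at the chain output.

Stage 1: -24 dBFS is 15 dB over -39 dBFS; at 1.5:1 that becomes 10 dB over, giving -29 dBFS.
Stage 2: -29 dBFS is at or below the -14 dBFS threshold — no compression; output -29 dBFS.
Stage 3: -29 dBFS is at or below the -18 dBFS threshold — no compression; output -29 dBFS.

-29 dBFS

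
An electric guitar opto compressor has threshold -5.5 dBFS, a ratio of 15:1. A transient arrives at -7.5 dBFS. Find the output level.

-7.5 dBFS

-7.5 dBFS is 2 dB below the -5.5 dBFS threshold, so no gain reduction is applied.
Output = input = -7.5 dBFS.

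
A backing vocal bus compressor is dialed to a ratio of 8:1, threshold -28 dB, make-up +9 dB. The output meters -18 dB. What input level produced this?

Stripping the +9 dB make-up gives -27 dB at the gain stage.
The compressed level sits -27 − (-28) = 1 dB over threshold.
Input overshoot = R × output overshoot = 8 dB → input = -28 + 8 = -20 dB.

-20 dB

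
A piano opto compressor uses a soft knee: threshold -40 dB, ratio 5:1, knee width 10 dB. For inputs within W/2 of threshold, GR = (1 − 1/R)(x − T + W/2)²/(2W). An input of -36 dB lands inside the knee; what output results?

x − T + W/2 = -36 − (-40) + 5 = 9.
GR = (1 − 1/5) × 9² / 20 = 0.8 × 81 / 20 = 3.24 dB.
Output = -36 − 3.24 = -39.24 dB.

-39.24 dB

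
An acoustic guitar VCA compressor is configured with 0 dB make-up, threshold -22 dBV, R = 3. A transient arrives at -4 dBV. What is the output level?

-16 dBV

-4 dBV sits 18 dB over threshold.
The 18 dB excess becomes 6 dB after 3:1 reduction.
So the level is -22 + 6 = -16 dBV.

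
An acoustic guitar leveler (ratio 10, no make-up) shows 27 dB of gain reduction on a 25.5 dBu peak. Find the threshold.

Gain reduction = 25.5 − (-1.5) = 27 dB; output overshoot = GR / (R − 1) = 27 / 9 = 3 dB.
Threshold = output − output overshoot = -1.5 − 3 = -4.5 dBu.

-4.5 dBu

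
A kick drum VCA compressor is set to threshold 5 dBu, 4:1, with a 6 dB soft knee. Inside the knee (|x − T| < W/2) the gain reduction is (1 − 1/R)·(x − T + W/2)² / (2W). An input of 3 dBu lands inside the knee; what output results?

2.9375 dBu

x − T + W/2 = 3 − 5 + 3 = 1.
GR = (1 − 1/4) × 1² / 12 = 0.75 × 1 / 12 = 0.0625 dB.
Output = 3 − 0.0625 = 2.9375 dBu.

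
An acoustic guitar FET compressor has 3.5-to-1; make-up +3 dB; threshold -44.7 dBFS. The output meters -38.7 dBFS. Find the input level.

-34.2 dBFS

Stripping the +3 dB make-up gives -41.7 dBFS at the gain stage.
The compressed level sits -41.7 − (-44.7) = 3 dB over threshold.
Input overshoot = R × output overshoot = 10.5 dB → input = -44.7 + 10.5 = -34.2 dBFS.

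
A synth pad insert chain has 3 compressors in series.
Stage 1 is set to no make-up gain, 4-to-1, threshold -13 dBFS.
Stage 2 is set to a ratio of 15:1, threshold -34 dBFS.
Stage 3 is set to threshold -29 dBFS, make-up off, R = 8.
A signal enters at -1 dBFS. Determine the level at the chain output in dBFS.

Stage 1: overshoot 12 dB → 12/4 = 3 dB → -10 dBFS.
Stage 2: overshoot 24 dB → 24/15 = 1.6 dB → -32.4 dBFS.
Stage 3: below threshold (-32.4 ≤ -29); passes unchanged; output -32.4 dBFS.

-32.4 dBFS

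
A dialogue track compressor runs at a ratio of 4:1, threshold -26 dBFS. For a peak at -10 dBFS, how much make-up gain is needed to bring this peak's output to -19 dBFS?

The peak compresses to -26 + 16/4 = -22 dBFS.
To reach -19 dBFS requires -19 − (-22) = 3 dB of make-up.

3 dB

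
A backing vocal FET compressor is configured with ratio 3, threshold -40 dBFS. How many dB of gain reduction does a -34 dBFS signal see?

4 dB

Overshoot = -34 − (-40) = 6 dB.
After 3:1 compression the overshoot becomes 6/3 = 2 dB.
So the signal is attenuated by 6 − 2 = 4 dB.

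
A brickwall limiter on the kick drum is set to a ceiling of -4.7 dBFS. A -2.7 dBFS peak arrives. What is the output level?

At ∞:1, everything above -4.7 dBFS is held at the ceiling.

-4.7 dBFS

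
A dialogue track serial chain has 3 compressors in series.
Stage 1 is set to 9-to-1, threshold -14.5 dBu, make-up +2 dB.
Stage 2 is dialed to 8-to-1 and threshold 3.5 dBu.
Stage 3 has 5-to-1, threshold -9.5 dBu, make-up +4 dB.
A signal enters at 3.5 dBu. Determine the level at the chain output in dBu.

-6.5 dBu

Stage 1: overshoot 18 dB → 18/9 = 2 dB → -12.5 dBu; +2 dB make-up → -10.5 dBu.
Stage 2: below threshold (-10.5 ≤ 3.5); passes unchanged; output -10.5 dBu.
Stage 3: -10.5 dBu ≤ -9.5 dBu, so stage 3 doesn't engage; make-up brings it to -6.5 dBu.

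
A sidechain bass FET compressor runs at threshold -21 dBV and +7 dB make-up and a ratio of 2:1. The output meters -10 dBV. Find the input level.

-13 dBV

Remove make-up: -10 − 7 = -17 dBV.
The compressed level sits -17 − (-21) = 4 dB over threshold.
Before 2:1 compression the overshoot was 4 × 2 = 8 dB, so input = -21 + 8 = -13 dBV.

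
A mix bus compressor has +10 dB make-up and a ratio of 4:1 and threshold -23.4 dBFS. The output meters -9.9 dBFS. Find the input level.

-9.4 dBFS

Remove make-up: -9.9 − 10 = -19.9 dBFS.
That's 3.5 dB above the -23.4 dBFS threshold.
Input overshoot = R × output overshoot = 14 dB → input = -23.4 + 14 = -9.4 dBFS.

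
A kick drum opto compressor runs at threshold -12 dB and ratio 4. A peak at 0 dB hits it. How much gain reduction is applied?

The signal is 12 dB above threshold.
At 4:1, output sits 12/4 = 3 dB above threshold.
GR = overshoot in − overshoot out = 12 − 3 = 9 dB.

9 dB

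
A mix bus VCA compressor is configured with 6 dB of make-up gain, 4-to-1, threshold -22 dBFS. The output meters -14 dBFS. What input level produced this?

Before make-up, the level was -14 − 6 = -20 dBFS.
Post-compression overshoot = -20 − (-22) = 2 dB.
Input overshoot = R × output overshoot = 8 dB → input = -22 + 8 = -14 dBFS.

-14 dBFS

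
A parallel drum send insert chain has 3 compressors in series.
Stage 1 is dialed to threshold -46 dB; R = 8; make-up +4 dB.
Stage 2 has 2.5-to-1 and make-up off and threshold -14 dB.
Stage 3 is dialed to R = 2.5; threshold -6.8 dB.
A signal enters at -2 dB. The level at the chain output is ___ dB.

-36.5 dB

Stage 1: -2 dB is 44 dB over -46 dB; at 8:1 that becomes 5.5 dB over, giving -40.5 dB; +4 dB make-up → -36.5 dB.
Stage 2: below threshold (-36.5 ≤ -14); passes unchanged; output -36.5 dB.
Stage 3: -36.5 dB ≤ -6.8 dB, so stage 3 doesn't engage; output -36.5 dB.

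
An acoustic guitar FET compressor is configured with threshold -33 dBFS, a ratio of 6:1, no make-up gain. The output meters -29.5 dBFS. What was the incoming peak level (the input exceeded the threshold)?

The compressed level sits -29.5 − (-33) = 3.5 dB over threshold.
Input overshoot = R × output overshoot = 21 dB → input = -33 + 21 = -12 dBFS.

-12 dBFS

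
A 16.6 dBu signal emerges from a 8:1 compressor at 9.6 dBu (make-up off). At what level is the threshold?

Gain reduction = 16.6 − 9.6 = 7 dB; output overshoot = GR / (R − 1) = 7 / 7 = 1 dB.
Threshold = output − output overshoot = 9.6 − 1 = 8.6 dBu.

8.6 dBu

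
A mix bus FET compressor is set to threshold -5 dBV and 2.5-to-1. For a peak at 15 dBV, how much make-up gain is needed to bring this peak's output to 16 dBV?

13 dB

Overshoot 20 dB → 20/2.5 = 8 dB after compression, so the compressed level is -5 + 8 = 3 dBV.
Make-up = target − compressed = 16 − 3 = 13 dB.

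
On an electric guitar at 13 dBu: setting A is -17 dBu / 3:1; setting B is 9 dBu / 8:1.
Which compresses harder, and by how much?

A, by 16.5 dB

A: GR = 30 − 30/3 = 20 dB.
B: GR = 4 − 4/8 = 3.5 dB.
A applies 16.5 dB more gain reduction.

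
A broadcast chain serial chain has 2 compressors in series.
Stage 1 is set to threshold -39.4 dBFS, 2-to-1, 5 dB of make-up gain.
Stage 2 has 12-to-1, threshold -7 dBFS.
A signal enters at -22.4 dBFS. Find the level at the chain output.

-25.9 dBFS

Stage 1: overshoot 17 dB → 17/2 = 8.5 dB → -30.9 dBFS; +5 dB make-up → -25.9 dBFS.
Stage 2: -25.9 dBFS is at or below the -7 dBFS threshold — no compression; output -25.9 dBFS.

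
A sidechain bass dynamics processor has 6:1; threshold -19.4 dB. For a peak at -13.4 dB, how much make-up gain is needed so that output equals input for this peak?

5 dB

Overshoot 6 dB → 6/6 = 1 dB after compression, so the compressed level is -19.4 + 1 = -18.4 dB.
Make-up = target − compressed = -13.4 − (-18.4) = 5 dB.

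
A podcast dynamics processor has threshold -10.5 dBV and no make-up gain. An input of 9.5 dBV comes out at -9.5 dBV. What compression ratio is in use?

20:1

Input overshoot = 9.5 − (-10.5) = 20 dB; output overshoot = -9.5 − (-10.5) = 1 dB.
Ratio = 20 / 1 = 20.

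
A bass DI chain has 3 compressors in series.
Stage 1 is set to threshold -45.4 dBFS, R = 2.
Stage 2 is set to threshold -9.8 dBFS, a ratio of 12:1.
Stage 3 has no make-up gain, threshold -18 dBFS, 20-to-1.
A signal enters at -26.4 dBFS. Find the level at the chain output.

-35.9 dBFS

Stage 1: 19 dB above -45.4 dBFS, reduced 2:1 to 9.5 dB above → -35.9 dBFS.
Stage 2: -35.9 dBFS is at or below the -9.8 dBFS threshold — no compression; output -35.9 dBFS.
Stage 3: -35.9 dBFS is at or below the -18 dBFS threshold — no compression; output -35.9 dBFS.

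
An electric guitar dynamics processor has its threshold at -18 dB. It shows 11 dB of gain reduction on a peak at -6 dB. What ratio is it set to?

Input overshoot = -6 − (-18) = 12 dB.
Output overshoot = 12 − 11 = 1 dB.
Ratio = input overshoot / output overshoot = 12 / 1 = 12.

12:1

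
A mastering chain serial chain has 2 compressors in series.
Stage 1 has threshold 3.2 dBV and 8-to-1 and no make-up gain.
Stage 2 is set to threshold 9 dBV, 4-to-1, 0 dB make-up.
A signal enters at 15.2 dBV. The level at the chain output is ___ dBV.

Stage 1: 12 dB above 3.2 dBV, reduced 8:1 to 1.5 dB above → 4.7 dBV.
Stage 2: below threshold (4.7 ≤ 9); passes unchanged; output 4.7 dBV.

4.7 dBV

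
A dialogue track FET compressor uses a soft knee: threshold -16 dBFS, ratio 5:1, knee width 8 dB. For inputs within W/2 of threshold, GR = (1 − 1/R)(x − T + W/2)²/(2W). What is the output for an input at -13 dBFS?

-15.45 dBFS

x − T + W/2 = -13 − (-16) + 4 = 7.
GR = (1 − 1/5) × 7² / 16 = 0.8 × 49 / 16 = 2.45 dB.
Output = -13 − 2.45 = -15.45 dBFS.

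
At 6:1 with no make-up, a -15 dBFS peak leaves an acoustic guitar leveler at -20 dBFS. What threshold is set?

Input is 6 dB above T (since output overshoot × R = input overshoot: (-20 − T)·6 = -15 − T gives T = -21 dBFS).
Check: -21 + (-15 − (-21))/6 = -21 + 1 = -20 dBFS. ✓

-21 dBFS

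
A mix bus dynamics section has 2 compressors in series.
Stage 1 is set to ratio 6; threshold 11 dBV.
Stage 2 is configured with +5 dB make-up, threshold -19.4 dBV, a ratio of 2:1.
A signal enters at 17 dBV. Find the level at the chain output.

Stage 1: 6 dB above 11 dBV, reduced 6:1 to 1 dB above → 12 dBV.
Stage 2: 12 dBV is 31.4 dB over -19.4 dBV; at 2:1 that becomes 15.7 dB over, giving -3.7 dBV; +5 dB make-up → 1.3 dBV.

1.3 dBV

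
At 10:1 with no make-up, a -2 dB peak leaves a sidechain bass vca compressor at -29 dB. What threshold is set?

-32 dB

Input is 30 dB above T (since output overshoot × R = input overshoot: (-29 − T)·10 = -2 − T gives T = -32 dB).
Check: -32 + (-2 − (-32))/10 = -32 + 3 = -29 dB. ✓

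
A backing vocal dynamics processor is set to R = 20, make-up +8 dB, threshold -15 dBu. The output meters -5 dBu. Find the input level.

Stripping the +8 dB make-up gives -13 dBu at the gain stage.
That's 2 dB above the -15 dBu threshold.
Undo the ratio: input overshoot = 2 × 20 = 40 dB, giving input = 25 dBu.

25 dBu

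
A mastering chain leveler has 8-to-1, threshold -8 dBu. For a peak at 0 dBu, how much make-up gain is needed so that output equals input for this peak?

7 dB

Overshoot 8 dB → 8/8 = 1 dB after compression, so the compressed level is -8 + 1 = -7 dBu.
Make-up = target − compressed = 0 − (-7) = 7 dB.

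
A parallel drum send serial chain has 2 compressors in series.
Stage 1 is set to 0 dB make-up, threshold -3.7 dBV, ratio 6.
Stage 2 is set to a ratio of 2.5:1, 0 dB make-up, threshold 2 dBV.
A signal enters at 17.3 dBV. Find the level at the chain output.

-0.2 dBV

Stage 1: 21 dB above -3.7 dBV, reduced 6:1 to 3.5 dB above → -0.2 dBV.
Stage 2: -0.2 dBV is at or below the 2 dBV threshold — no compression; output -0.2 dBV.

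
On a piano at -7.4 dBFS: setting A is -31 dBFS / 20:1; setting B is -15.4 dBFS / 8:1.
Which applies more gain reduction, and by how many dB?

A, by 15.42 dB

A: 23.6 dB over, compressed to 1.18 dB over, so 22.42 dB of GR.
B: 8 dB over, compressed to 1 dB over, so 7 dB of GR.
Difference: 15.42 dB in favour of A.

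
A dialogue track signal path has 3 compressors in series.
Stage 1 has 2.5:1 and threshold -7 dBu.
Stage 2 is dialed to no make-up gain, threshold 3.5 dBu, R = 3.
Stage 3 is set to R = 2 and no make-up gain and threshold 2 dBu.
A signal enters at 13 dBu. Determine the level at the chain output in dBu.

1 dBu

Stage 1: overshoot 20 dB → 20/2.5 = 8 dB → 1 dBu.
Stage 2: 1 dBu is at or below the 3.5 dBu threshold — no compression; output 1 dBu.
Stage 3: 1 dBu ≤ 2 dBu, so stage 3 doesn't engage; output 1 dBu.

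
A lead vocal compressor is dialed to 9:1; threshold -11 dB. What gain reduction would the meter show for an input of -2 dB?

8 dB

Overshoot = -2 − (-11) = 9 dB.
A 9:1 ratio leaves 1 dB of that excess.
Gain reduction = 9 − 1 = 8 dB.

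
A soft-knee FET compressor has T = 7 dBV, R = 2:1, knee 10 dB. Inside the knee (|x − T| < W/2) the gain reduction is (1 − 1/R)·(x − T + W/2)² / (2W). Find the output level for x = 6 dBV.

x − T + W/2 = 6 − 7 + 5 = 4.
GR = (1 − 1/2) × 4² / 20 = 0.5 × 16 / 20 = 0.4 dB.
Output = 6 − 0.4 = 5.6 dBV.

5.6 dBV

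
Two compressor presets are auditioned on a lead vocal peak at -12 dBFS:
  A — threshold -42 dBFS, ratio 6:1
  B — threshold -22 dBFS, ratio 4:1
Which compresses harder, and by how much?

A, by 17.5 dB

A: 30 dB over, compressed to 5 dB over, so 25 dB of GR.
B: 10 dB over, compressed to 2.5 dB over, so 7.5 dB of GR.
Difference: 17.5 dB in favour of A.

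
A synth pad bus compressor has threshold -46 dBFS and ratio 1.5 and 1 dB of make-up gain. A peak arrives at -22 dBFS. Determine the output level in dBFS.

Overshoot: -22 − (-46) = 24 dB.
At 1.5:1 the overshoot is divided by 1.5, leaving 16 dB above threshold.
That puts the output at -30 dBFS; make-up adds 1 dB, giving -29 dBFS.

-29 dBFS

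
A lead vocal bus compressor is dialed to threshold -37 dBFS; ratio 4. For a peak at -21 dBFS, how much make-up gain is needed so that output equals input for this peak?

Overshoot 16 dB → 16/4 = 4 dB after compression, so the compressed level is -37 + 4 = -33 dBFS.
Make-up = target − compressed = -21 − (-33) = 12 dB.

12 dB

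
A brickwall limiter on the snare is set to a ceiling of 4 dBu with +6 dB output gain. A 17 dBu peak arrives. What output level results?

At ∞:1, everything above 4 dBu is held at the ceiling.
Output gain then adds 6 dB: 4 + 6 = 10 dBu.

10 dBu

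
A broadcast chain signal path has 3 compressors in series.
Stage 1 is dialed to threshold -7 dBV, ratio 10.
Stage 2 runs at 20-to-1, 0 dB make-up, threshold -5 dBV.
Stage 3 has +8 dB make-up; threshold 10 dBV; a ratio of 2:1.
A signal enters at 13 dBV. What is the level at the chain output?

3 dBV

Stage 1: overshoot 20 dB → 20/10 = 2 dB → -5 dBV.
Stage 2: -5 dBV is at or below the -5 dBV threshold — no compression; output -5 dBV.
Stage 3: -5 dBV is at or below the 10 dBV threshold — no compression; make-up brings it to 3 dBV.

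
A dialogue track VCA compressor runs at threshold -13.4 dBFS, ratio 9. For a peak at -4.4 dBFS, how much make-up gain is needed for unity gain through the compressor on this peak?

Overshoot 9 dB → 9/9 = 1 dB after compression, so the compressed level is -13.4 + 1 = -12.4 dBFS.
Make-up = target − compressed = -4.4 − (-12.4) = 8 dB.

8 dB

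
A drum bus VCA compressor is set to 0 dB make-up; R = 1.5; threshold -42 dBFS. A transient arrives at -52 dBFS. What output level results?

-52 dBFS is 10 dB below the -42 dBFS threshold, so no gain reduction is applied.
Output = input = -52 dBFS.

-52 dBFS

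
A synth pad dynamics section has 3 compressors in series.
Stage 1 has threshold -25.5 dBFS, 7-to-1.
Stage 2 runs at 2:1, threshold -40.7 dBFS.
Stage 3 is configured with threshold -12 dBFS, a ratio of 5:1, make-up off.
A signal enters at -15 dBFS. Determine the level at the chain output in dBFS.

-32.35 dBFS

Stage 1: -15 dBFS is 10.5 dB over -25.5 dBFS; at 7:1 that becomes 1.5 dB over, giving -24 dBFS.
Stage 2: -24 dBFS is 16.7 dB over -40.7 dBFS; at 2:1 that becomes 8.35 dB over, giving -32.35 dBFS.
Stage 3: -32.35 dBFS ≤ -12 dBFS, so stage 3 doesn't engage; output -32.35 dBFS.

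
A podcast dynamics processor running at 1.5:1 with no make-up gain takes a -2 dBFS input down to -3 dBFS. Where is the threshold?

Gain reduction = -2 − (-3) = 1 dB; output overshoot = GR / (R − 1) = 1 / 0.5 = 2 dB.
Threshold = output − output overshoot = -3 − 2 = -5 dBFS.

-5 dBFS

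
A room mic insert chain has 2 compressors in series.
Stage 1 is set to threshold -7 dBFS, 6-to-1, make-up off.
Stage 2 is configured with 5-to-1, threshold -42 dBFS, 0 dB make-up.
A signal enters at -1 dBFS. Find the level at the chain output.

Stage 1: 6 dB above -7 dBFS, reduced 6:1 to 1 dB above → -6 dBFS.
Stage 2: overshoot 36 dB → 36/5 = 7.2 dB → -34.8 dBFS.

-34.8 dBFS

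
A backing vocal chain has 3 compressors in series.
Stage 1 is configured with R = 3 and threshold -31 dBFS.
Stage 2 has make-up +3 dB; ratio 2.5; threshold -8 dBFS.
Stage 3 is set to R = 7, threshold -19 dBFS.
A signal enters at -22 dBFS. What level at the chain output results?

Stage 1: overshoot 9 dB → 9/3 = 3 dB → -28 dBFS.
Stage 2: -28 dBFS is at or below the -8 dBFS threshold — no compression; make-up brings it to -25 dBFS.
Stage 3: below threshold (-25 ≤ -19); passes unchanged; output -25 dBFS.

-25 dBFS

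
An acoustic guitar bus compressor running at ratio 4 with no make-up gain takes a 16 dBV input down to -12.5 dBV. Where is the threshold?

Let T be the threshold. Output overshoot = (input overshoot)/R, so -12.5 − T = (16 − T)/4.
4·(-12.5 − T) = 16 − T → 3·T = -50 − 16 = -66.
T = -66/3 = -22 dBV.

-22 dBV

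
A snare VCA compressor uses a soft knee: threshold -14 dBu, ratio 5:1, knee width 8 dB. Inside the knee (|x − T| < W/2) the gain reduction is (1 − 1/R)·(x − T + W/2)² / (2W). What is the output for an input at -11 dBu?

x − T + W/2 = -11 − (-14) + 4 = 7.
GR = (1 − 1/5) × 7² / 16 = 0.8 × 49 / 16 = 2.45 dB.
Output = -11 − 2.45 = -13.45 dBu.

-13.45 dBu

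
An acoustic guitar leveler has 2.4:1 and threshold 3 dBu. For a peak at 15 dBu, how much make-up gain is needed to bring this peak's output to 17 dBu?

9 dB

The peak compresses to 3 + 12/2.4 = 8 dBu.
To reach 17 dBu requires 17 − 8 = 9 dB of make-up.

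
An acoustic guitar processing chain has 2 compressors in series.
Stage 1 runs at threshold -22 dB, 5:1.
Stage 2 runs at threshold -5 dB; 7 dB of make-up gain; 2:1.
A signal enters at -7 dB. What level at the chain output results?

-12 dB

Stage 1: -7 dB is 15 dB over -22 dB; at 5:1 that becomes 3 dB over, giving -19 dB.
Stage 2: -19 dB ≤ -5 dB, so stage 2 doesn't engage; make-up brings it to -12 dB.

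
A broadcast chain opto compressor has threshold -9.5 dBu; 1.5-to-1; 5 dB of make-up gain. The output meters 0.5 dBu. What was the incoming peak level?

-2 dBu

Stripping the +5 dB make-up gives -4.5 dBu at the gain stage.
That's 5 dB above the -9.5 dBu threshold.
Undo the ratio: input overshoot = 5 × 1.5 = 7.5 dB, giving input = -2 dBu.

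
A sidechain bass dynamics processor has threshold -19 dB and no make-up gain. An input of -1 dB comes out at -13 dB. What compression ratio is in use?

Input overshoot = -1 − (-19) = 18 dB; output overshoot = -13 − (-19) = 6 dB.
Ratio = 18 / 6 = 3.

3:1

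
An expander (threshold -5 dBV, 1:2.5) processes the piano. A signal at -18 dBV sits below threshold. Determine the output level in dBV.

Undershoot = (-5) − (-18) = 13 dB.
At 1:2.5, that expands to 32.5 dB under threshold.
Output = -5 − 32.5 = -37.5 dBV.

-37.5 dBV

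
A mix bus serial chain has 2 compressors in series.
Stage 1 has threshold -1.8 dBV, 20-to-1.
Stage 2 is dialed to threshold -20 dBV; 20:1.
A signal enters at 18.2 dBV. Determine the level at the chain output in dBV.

-19.04 dBV

Stage 1: overshoot 20 dB → 20/20 = 1 dB → -0.8 dBV.
Stage 2: -0.8 dBV is 19.2 dB over -20 dBV; at 20:1 that becomes 0.96 dB over, giving -19.04 dBV.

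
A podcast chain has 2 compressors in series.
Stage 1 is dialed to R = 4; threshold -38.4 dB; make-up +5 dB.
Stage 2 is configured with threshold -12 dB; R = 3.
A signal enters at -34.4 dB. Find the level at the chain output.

Stage 1: overshoot 4 dB → 4/4 = 1 dB → -37.4 dB; +5 dB make-up → -32.4 dB.
Stage 2: -32.4 dB is at or below the -12 dB threshold — no compression; output -32.4 dB.

-32.4 dB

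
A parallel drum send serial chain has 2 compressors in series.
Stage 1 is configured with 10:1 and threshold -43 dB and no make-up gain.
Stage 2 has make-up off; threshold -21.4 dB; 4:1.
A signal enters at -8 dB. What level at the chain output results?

Stage 1: -8 dB is 35 dB over -43 dB; at 10:1 that becomes 3.5 dB over, giving -39.5 dB.
Stage 2: -39.5 dB is at or below the -21.4 dB threshold — no compression; output -39.5 dB.

-39.5 dB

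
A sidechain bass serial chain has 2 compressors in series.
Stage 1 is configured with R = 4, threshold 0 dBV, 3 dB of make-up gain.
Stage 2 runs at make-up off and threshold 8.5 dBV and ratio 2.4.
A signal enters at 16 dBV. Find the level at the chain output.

7 dBV

Stage 1: overshoot 16 dB → 16/4 = 4 dB → 4 dBV; +3 dB make-up → 7 dBV.
Stage 2: 7 dBV is at or below the 8.5 dBV threshold — no compression; output 7 dBV.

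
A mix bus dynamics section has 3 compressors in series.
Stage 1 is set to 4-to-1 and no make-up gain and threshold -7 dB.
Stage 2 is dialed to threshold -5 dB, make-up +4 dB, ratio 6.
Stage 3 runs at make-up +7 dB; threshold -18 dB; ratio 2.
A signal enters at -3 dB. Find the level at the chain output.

Stage 1: -3 dB is 4 dB over -7 dB; at 4:1 that becomes 1 dB over, giving -6 dB.
Stage 2: -6 dB is at or below the -5 dB threshold — no compression; make-up brings it to -2 dB.
Stage 3: overshoot 16 dB → 16/2 = 8 dB → -10 dB; +7 dB make-up → -3 dB.

-3 dB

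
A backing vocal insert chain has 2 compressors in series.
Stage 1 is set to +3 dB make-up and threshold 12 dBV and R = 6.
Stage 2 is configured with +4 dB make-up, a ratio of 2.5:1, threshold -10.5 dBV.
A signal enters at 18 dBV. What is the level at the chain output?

Stage 1: overshoot 6 dB → 6/6 = 1 dB → 13 dBV; +3 dB make-up → 16 dBV.
Stage 2: 26.5 dB above -10.5 dBV, reduced 2.5:1 to 10.6 dB above → 0.1 dBV; +4 dB make-up → 4.1 dBV.

4.1 dBV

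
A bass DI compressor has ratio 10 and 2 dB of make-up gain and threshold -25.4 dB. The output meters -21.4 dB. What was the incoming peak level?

Stripping the +2 dB make-up gives -23.4 dB at the gain stage.
The compressed level sits -23.4 − (-25.4) = 2 dB over threshold.
Input overshoot = R × output overshoot = 20 dB → input = -25.4 + 20 = -5.4 dB.

-5.4 dB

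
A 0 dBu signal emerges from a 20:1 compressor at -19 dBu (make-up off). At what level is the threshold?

Gain reduction = 0 − (-19) = 19 dB; output overshoot = GR / (R − 1) = 19 / 19 = 1 dB.
Threshold = output − output overshoot = -19 − 1 = -20 dBu.

-20 dBu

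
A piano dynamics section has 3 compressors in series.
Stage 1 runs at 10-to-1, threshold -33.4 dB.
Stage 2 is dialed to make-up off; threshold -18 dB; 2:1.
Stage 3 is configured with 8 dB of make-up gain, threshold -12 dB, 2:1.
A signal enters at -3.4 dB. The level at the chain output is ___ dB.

Stage 1: -3.4 dB is 30 dB over -33.4 dB; at 10:1 that becomes 3 dB over, giving -30.4 dB.
Stage 2: -30.4 dB ≤ -18 dB, so stage 2 doesn't engage; output -30.4 dB.
Stage 3: below threshold (-30.4 ≤ -12); passes unchanged; make-up brings it to -22.4 dB.

-22.4 dB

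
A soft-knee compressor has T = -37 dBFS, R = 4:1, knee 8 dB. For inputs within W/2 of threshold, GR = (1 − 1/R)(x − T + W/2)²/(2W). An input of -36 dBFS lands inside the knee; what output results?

-37.171875 dBFS

x − T + W/2 = -36 − (-37) + 4 = 5.
GR = (1 − 1/4) × 5² / 16 = 0.75 × 25 / 16 = 1.171875 dB.
Output = -36 − 1.171875 = -37.171875 dBFS.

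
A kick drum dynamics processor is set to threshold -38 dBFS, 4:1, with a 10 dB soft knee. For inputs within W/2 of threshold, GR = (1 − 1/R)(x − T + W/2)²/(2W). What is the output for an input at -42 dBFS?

x − T + W/2 = -42 − (-38) + 5 = 1.
GR = (1 − 1/4) × 1² / 20 = 0.75 × 1 / 20 = 0.0375 dB.
Output = -42 − 0.0375 = -42.0375 dBFS.

-42.0375 dBFS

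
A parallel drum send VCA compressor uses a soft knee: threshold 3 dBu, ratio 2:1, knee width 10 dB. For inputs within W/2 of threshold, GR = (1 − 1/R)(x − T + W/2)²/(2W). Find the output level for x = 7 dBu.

4.975 dBu

x − T + W/2 = 7 − 3 + 5 = 9.
GR = (1 − 1/2) × 9² / 20 = 0.5 × 81 / 20 = 2.025 dB.
Output = 7 − 2.025 = 4.975 dBu.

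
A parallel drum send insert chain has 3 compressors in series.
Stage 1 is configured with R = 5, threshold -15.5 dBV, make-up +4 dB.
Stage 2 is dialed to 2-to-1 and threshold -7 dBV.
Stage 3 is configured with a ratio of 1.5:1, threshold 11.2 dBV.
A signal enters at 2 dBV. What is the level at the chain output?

-8 dBV

Stage 1: 17.5 dB above -15.5 dBV, reduced 5:1 to 3.5 dB above → -12 dBV; +4 dB make-up → -8 dBV.
Stage 2: below threshold (-8 ≤ -7); passes unchanged; output -8 dBV.
Stage 3: -8 dBV is at or below the 11.2 dBV threshold — no compression; output -8 dBV.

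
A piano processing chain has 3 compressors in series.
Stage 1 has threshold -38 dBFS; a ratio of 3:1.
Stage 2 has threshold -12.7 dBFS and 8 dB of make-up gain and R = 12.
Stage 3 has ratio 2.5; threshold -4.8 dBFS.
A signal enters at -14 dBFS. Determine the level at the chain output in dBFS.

Stage 1: -14 dBFS is 24 dB over -38 dBFS; at 3:1 that becomes 8 dB over, giving -30 dBFS.
Stage 2: -30 dBFS is at or below the -12.7 dBFS threshold — no compression; make-up brings it to -22 dBFS.
Stage 3: -22 dBFS ≤ -4.8 dBFS, so stage 3 doesn't engage; output -22 dBFS.

-22 dBFS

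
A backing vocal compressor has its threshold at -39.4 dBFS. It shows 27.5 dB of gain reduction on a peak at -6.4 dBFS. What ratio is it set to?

Input overshoot = -6.4 − (-39.4) = 33 dB.
Output overshoot = 33 − 27.5 = 5.5 dB.
Ratio = input overshoot / output overshoot = 33 / 5.5 = 6.

6:1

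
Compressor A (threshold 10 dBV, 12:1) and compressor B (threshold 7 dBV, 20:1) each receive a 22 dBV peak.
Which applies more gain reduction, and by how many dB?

B, by 3.25 dB

A: overshoot 12 dB → output overshoot 1 dB → GR 11 dB.
B: overshoot 15 dB → output overshoot 0.75 dB → GR 14.25 dB.
Difference: 3.25 dB in favour of B.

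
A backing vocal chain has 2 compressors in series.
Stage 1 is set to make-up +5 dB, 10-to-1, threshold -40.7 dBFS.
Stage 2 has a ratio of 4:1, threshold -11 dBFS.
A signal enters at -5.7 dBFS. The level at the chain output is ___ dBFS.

Stage 1: 35 dB above -40.7 dBFS, reduced 10:1 to 3.5 dB above → -37.2 dBFS; +5 dB make-up → -32.2 dBFS.
Stage 2: -32.2 dBFS is at or below the -11 dBFS threshold — no compression; output -32.2 dBFS.

-32.2 dBFS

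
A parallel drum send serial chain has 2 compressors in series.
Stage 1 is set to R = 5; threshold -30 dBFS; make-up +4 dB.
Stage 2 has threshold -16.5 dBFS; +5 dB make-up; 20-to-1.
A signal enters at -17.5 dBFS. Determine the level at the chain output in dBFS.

Stage 1: overshoot 12.5 dB → 12.5/5 = 2.5 dB → -27.5 dBFS; +4 dB make-up → -23.5 dBFS.
Stage 2: below threshold (-23.5 ≤ -16.5); passes unchanged; make-up brings it to -18.5 dBFS.

-18.5 dBFS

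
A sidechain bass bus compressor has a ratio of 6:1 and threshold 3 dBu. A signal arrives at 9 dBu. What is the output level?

9 dBu sits 6 dB over threshold.
6:1 compression reduces that to 6/6 = 1 dB over.
That puts the output at 4 dBu.

4 dBu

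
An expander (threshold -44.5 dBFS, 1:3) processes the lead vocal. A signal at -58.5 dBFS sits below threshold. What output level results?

The input is 14 dB below the -44.5 dBFS threshold.
A 1:3 expander multiplies undershoot by 3: 14 × 3 = 42 dB below threshold.
Output = -44.5 − 42 = -86.5 dBFS.

-86.5 dBFS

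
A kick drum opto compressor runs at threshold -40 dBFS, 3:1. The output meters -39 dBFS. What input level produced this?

The compressed level sits -39 − (-40) = 1 dB over threshold.
Undo the ratio: input overshoot = 1 × 3 = 3 dB, giving input = -37 dBFS.

-37 dBFS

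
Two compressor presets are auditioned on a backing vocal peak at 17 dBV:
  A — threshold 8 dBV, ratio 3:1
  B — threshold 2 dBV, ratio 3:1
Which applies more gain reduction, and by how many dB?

B, by 4 dB

A: 9 dB over, compressed to 3 dB over, so 6 dB of GR.
B: 15 dB over, compressed to 5 dB over, so 10 dB of GR.
B applies 4 dB more gain reduction.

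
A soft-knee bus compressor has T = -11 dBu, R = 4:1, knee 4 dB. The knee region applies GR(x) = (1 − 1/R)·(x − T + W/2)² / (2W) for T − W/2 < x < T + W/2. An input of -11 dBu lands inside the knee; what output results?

-11.375 dBu

x − T + W/2 = -11 − (-11) + 2 = 2.
GR = (1 − 1/4) × 2² / 8 = 0.75 × 4 / 8 = 0.375 dB.
Output = -11 − 0.375 = -11.375 dBu.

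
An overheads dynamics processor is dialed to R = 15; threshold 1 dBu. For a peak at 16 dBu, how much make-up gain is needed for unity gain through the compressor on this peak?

The peak compresses to 1 + 15/15 = 2 dBu.
To reach 16 dBu requires 16 − 2 = 14 dB of make-up.

14 dB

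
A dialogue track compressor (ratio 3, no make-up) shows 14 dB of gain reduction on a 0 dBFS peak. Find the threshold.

Input is 21 dB above T (since output overshoot × R = input overshoot: (-14 − T)·3 = 0 − T gives T = -21 dBFS).
Check: -21 + (0 − (-21))/3 = -21 + 7 = -14 dBFS. ✓

-21 dBFS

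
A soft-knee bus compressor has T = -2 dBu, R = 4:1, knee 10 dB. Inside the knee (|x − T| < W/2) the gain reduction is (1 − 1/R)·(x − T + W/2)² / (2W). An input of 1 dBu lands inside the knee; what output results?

x − T + W/2 = 1 − (-2) + 5 = 8.
GR = (1 − 1/4) × 8² / 20 = 0.75 × 64 / 20 = 2.4 dB.
Output = 1 − 2.4 = -1.4 dBu.

-1.4 dBu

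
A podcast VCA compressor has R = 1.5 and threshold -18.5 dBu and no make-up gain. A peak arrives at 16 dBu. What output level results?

4.5 dBu

Overshoot: 16 − (-18.5) = 34.5 dB.
The 34.5 dB excess becomes 23 dB after 1.5:1 reduction.
That puts the output at 4.5 dBu.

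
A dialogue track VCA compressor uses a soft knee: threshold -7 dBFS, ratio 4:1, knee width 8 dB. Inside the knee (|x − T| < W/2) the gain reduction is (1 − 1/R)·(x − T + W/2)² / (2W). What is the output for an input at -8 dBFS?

-8.421875 dBFS

x − T + W/2 = -8 − (-7) + 4 = 3.
GR = (1 − 1/4) × 3² / 16 = 0.75 × 9 / 16 = 0.421875 dB.
Output = -8 − 0.421875 = -8.421875 dBFS.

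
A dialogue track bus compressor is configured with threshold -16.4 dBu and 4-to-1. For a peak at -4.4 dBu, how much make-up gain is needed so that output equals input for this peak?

Overshoot 12 dB → 12/4 = 3 dB after compression, so the compressed level is -16.4 + 3 = -13.4 dBu.
Make-up = target − compressed = -4.4 − (-13.4) = 9 dB.

9 dB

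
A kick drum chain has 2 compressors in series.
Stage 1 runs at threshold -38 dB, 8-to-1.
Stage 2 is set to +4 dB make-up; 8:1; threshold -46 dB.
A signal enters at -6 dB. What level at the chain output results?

-40.5 dB

Stage 1: 32 dB above -38 dB, reduced 8:1 to 4 dB above → -34 dB.
Stage 2: -34 dB is 12 dB over -46 dB; at 8:1 that becomes 1.5 dB over, giving -44.5 dB; +4 dB make-up → -40.5 dB.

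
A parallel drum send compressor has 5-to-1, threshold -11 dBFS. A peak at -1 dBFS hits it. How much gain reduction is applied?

8 dB

Overshoot = -1 − (-11) = 10 dB.
At 5:1, output sits 10/5 = 2 dB above threshold.
GR = overshoot in − overshoot out = 10 − 2 = 8 dB.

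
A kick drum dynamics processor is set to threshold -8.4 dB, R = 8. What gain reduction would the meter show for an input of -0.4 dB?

7 dB

Overshoot = -0.4 − (-8.4) = 8 dB.
After 8:1 compression the overshoot becomes 8/8 = 1 dB.
Gain reduction = 8 − 1 = 7 dB.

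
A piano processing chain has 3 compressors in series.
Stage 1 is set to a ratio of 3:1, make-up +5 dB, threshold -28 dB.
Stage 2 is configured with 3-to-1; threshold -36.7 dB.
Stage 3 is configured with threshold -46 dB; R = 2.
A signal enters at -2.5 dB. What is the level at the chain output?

-37.65 dB

Stage 1: 25.5 dB above -28 dB, reduced 3:1 to 8.5 dB above → -19.5 dB; +5 dB make-up → -14.5 dB.
Stage 2: overshoot 22.2 dB → 22.2/3 = 7.4 dB → -29.3 dB.
Stage 3: overshoot 16.7 dB → 16.7/2 = 8.35 dB → -37.65 dB.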